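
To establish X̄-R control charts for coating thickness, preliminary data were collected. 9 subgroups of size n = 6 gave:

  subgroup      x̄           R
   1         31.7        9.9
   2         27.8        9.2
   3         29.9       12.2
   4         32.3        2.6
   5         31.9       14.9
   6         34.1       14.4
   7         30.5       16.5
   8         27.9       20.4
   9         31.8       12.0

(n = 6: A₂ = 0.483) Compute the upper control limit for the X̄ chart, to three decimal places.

36.894

X̄̄ = (31.7 + 27.8 + 29.9 + 32.3 + 31.9 + 34.1 + 30.5 + 27.9 + 31.8) / 9 = 277.9000 / 9 = 30.8778
R̄ = (9.9 + 9.2 + 12.2 + 2.6 + 14.9 + 14.4 + 16.5 + 20.4 + 12.0) / 9 = 112.1000 / 9 = 12.4556
UCL = X̄̄ + A₂·R̄ = 30.8778 + 0.483 × 12.4556 = 36.8938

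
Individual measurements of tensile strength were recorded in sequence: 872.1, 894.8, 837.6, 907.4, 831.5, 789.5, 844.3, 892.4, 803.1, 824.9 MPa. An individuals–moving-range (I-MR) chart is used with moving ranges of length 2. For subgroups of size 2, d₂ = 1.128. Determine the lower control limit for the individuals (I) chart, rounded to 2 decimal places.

707.44

X̄ = (872.1 + 894.8 + 837.6 + 907.4 + 831.5 + 789.5 + 844.3 + 892.4 + 803.1 + 824.9) / 10 = 849.7600
Moving ranges: 22.7, 57.2, 69.8, 75.9, 42.0, 54.8, 48.1, 89.3, 21.8; M̄R̄ = 481.6000 / 9 = 53.5111
LCL = X̄ − 3·M̄R̄/d₂ = 849.7600 − 3 × 53.5111 / 1.128 = 707.4432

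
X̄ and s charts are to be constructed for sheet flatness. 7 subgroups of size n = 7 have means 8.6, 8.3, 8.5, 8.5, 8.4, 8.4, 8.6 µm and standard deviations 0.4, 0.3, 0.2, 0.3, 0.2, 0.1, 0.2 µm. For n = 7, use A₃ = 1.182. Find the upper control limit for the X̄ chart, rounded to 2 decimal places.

X̄̄ = (8.6 + 8.3 + 8.5 + 8.5 + 8.4 + 8.4 + 8.6) / 7 = 8.4714
s̄ = (0.4 + 0.3 + 0.2 + 0.3 + 0.2 + 0.1 + 0.2) / 7 = 0.2429
UCL = X̄̄ + A₃·s̄ = 8.4714 + 1.182 × 0.2429 = 8.7585

8.76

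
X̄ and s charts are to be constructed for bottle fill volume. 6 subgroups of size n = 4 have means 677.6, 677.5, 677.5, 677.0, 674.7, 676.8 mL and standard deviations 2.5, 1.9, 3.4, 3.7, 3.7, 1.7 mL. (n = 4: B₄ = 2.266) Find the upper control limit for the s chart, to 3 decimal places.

6.383

s̄ = (2.5 + 1.9 + 3.4 + 3.7 + 3.7 + 1.7) / 6 = 2.8167
UCL_s = B₄·s̄ = 2.266 × 2.8167 = 6.3826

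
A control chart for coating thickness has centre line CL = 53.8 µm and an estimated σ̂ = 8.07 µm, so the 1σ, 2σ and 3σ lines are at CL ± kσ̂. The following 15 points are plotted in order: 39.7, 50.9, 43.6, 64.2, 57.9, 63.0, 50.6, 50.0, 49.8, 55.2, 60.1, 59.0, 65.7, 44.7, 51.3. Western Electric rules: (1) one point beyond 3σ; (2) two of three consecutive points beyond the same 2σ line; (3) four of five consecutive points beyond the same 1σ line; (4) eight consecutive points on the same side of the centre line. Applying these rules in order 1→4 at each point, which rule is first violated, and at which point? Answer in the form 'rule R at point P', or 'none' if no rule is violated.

none

Zone of each point (C = within 1σ̂, B = 1σ̂–2σ̂, A = 2σ̂–3σ̂, * = beyond 3σ̂; sign = side of CL): 1:-B, 2:-C, 3:-B, 4:+B, 5:+C, 6:+B, 7:-C, 8:-C, 9:-C, 10:+C, 11:+C, 12:+C, 13:+B, 14:-B, 15:-C
No rule fires across all 15 points.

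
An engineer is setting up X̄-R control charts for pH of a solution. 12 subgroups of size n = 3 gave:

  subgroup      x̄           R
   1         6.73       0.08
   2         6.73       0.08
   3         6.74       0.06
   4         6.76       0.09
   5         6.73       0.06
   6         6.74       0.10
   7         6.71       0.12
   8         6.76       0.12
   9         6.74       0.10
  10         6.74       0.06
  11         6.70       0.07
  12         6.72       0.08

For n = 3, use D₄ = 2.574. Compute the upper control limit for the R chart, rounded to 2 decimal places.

0.22

R̄ = (0.08 + 0.08 + 0.06 + 0.09 + 0.06 + 0.10 + 0.12 + 0.12 + 0.10 + 0.06 + 0.07 + 0.08) / 12 = 1.0200 / 12 = 0.0850
UCL_R = D₄·R̄ = 2.574 × 0.0850 = 0.2188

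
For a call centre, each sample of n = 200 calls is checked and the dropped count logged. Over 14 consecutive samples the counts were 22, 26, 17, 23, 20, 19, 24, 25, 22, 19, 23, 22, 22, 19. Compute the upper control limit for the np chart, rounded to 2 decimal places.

34.82

p̄ = Σdᵢ / (k·n) = 303 / (14 × 200) = 0.10821
UCL = np̄ + 3·√(np̄(1−p̄)) = 21.6429 + 3 × √(21.6429×0.89179) = 21.6429 + 3 × 4.3933 = 34.8227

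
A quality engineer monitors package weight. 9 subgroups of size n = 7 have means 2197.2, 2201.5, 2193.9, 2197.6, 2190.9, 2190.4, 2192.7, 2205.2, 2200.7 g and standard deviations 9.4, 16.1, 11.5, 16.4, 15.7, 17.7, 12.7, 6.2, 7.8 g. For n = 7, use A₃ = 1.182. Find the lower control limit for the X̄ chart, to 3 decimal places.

2181.771

X̄̄ = (2197.2 + 2201.5 + 2193.9 + 2197.6 + 2190.9 + 2190.4 + 2192.7 + 2205.2 + 2200.7) / 9 = 2196.6778
s̄ = (9.4 + 16.1 + 11.5 + 16.4 + 15.7 + 17.7 + 12.7 + 6.2 + 7.8) / 9 = 12.6111
LCL = X̄̄ − A₃·s̄ = 2196.6778 − 1.182 × 12.6111 = 2181.7714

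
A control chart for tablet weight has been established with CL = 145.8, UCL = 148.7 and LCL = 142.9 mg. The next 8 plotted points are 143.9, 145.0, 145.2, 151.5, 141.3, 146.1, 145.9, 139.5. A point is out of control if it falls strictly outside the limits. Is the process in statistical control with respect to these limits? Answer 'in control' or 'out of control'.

Compare each point to [142.9, 148.7]: sample 4 = 151.5 > UCL; sample 5 = 141.3 < LCL; sample 8 = 139.5 < LCL.

out of control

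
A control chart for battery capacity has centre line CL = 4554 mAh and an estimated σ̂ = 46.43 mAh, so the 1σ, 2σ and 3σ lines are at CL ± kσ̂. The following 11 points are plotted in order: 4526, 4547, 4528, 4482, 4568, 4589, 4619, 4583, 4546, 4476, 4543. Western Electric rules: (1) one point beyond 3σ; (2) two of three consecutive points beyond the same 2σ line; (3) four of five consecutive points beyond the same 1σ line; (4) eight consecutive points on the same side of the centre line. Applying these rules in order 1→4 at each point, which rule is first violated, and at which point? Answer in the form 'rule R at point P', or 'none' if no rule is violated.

none

Zone of each point (C = within 1σ̂, B = 1σ̂–2σ̂, A = 2σ̂–3σ̂, * = beyond 3σ̂; sign = side of CL): 1:-C, 2:-C, 3:-C, 4:-B, 5:+C, 6:+C, 7:+B, 8:+C, 9:-C, 10:-B, 11:-C
No rule fires across all 11 points.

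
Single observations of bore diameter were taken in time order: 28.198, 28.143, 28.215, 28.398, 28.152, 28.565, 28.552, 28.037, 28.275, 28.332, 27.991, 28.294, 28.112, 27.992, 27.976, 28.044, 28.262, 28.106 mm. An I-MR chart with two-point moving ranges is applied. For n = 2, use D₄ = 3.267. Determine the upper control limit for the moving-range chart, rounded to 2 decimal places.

0.61

Moving ranges: 0.055, 0.072, 0.183, 0.246, 0.413, 0.013, 0.515, 0.238, 0.057, 0.341, 0.303, 0.182, 0.120, 0.016, 0.068, 0.218, 0.156; M̄R̄ = 3.1960 / 17 = 0.1880
UCL_MR = D₄·M̄R̄ = 3.267 × 0.1880 = 0.6142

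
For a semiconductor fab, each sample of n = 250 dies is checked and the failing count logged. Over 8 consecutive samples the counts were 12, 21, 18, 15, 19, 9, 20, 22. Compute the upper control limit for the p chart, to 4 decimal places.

p̄ = Σdᵢ / (k·n) = 136 / (8 × 250) = 0.06800
UCL = p̄ + 3·√(p̄(1−p̄)/n) = 0.06800 + 3 × √(0.06800×0.93200/250) = 0.06800 + 3 × 0.01592 = 0.11577

0.1158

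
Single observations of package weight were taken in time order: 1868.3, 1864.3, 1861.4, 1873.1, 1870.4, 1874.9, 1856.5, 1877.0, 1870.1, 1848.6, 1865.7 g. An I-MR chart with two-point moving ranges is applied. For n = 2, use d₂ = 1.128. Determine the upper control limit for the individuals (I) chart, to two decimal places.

1895.70

X̄ = (1868.3 + 1864.3 + 1861.4 + 1873.1 + 1870.4 + 1874.9 + 1856.5 + 1877.0 + 1870.1 + 1848.6 + 1865.7) / 11 = 1866.3909
Moving ranges: 4.0, 2.9, 11.7, 2.7, 4.5, 18.4, 20.5, 6.9, 21.5, 17.1; M̄R̄ = 110.2000 / 10 = 11.0200
UCL = X̄ + 3·M̄R̄/d₂ = 1866.3909 + 3 × 11.0200 / 1.128 = 1895.6994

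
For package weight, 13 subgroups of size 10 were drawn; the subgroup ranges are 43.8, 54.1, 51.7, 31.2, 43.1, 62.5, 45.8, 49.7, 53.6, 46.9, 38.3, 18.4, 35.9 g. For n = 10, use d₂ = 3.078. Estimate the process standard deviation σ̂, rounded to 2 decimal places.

R̄ = (43.8 + 54.1 + 51.7 + 31.2 + 43.1 + 62.5 + 45.8 + 49.7 + 53.6 + 46.9 + 38.3 + 18.4 + 35.9) / 13 = 44.2308
σ̂ = R̄ / d₂ = 44.2308 / 3.078 = 14.3700

14.37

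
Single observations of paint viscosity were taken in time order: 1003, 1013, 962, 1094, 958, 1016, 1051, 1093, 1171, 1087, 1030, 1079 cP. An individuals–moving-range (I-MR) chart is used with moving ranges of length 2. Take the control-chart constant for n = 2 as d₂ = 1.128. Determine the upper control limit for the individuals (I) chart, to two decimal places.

1223.40

X̄ = (1003 + 1013 + 962 + 1094 + 958 + 1016 + 1051 + 1093 + 1171 + 1087 + 1030 + 1079) / 12 = 1046.4167
Moving ranges: 10, 51, 132, 136, 58, 35, 42, 78, 84, 57, 49; M̄R̄ = 732.0000 / 11 = 66.5455
UCL = X̄ + 3·M̄R̄/d₂ = 1046.4167 + 3 × 66.5455 / 1.128 = 1223.3993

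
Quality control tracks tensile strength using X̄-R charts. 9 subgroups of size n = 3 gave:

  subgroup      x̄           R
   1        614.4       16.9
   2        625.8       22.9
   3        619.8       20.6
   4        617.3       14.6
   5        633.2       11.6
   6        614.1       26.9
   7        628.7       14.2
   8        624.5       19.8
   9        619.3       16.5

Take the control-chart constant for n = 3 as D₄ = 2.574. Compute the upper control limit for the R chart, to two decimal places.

46.90

R̄ = (16.9 + 22.9 + 20.6 + 14.6 + 11.6 + 26.9 + 14.2 + 19.8 + 16.5) / 9 = 164.0000 / 9 = 18.2222
UCL_R = D₄·R̄ = 2.574 × 18.2222 = 46.9040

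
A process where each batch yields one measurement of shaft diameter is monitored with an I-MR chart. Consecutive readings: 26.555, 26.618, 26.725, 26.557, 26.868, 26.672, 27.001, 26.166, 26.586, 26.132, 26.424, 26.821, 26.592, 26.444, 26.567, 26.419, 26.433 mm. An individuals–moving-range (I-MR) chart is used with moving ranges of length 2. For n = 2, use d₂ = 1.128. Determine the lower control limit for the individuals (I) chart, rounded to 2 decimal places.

25.86

X̄ = (26.555 + 26.618 + 26.725 + 26.557 + 26.868 + 26.672 + 27.001 + 26.166 + 26.586 + 26.132 + 26.424 + 26.821 + 26.592 + 26.444 + 26.567 + 26.419 + 26.433) / 17 = 26.5635
Moving ranges: 0.063, 0.107, 0.168, 0.311, 0.196, 0.329, 0.835, 0.420, 0.454, 0.292, 0.397, 0.229, 0.148, 0.123, 0.148, 0.014; M̄R̄ = 4.2340 / 16 = 0.2646
LCL = X̄ − 3·M̄R̄/d₂ = 26.5635 − 3 × 0.2646 / 1.128 = 25.8597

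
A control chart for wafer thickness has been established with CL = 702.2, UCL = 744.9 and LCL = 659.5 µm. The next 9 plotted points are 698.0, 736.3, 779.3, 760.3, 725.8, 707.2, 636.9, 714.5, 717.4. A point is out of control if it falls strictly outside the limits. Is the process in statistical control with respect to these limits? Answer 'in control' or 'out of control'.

out of control

Compare each point to [659.5, 744.9]: sample 3 = 779.3 > UCL; sample 4 = 760.3 > UCL; sample 7 = 636.9 < LCL.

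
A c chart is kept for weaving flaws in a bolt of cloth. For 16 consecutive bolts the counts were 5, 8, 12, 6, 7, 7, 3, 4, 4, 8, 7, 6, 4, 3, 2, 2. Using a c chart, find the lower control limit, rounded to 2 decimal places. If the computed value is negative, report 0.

0.00

c̄ = (5 + 8 + 12 + 6 + 7 + 7 + 3 + 4 + 4 + 8 + 7 + 6 + 4 + 3 + 2 + 2) / 16 = 88 / 16 = 5.5000
LCL = c̄ − 3√c̄ = 5.5000 − 3 × 2.3452 = -1.5356 → 0 (cannot be negative)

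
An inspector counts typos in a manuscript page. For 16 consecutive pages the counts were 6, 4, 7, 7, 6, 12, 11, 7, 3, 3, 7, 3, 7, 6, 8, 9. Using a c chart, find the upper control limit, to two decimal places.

c̄ = (6 + 4 + 7 + 7 + 6 + 12 + 11 + 7 + 3 + 3 + 7 + 3 + 7 + 6 + 8 + 9) / 16 = 106 / 16 = 6.6250
UCL = c̄ + 3√c̄ = 6.6250 + 3 × √6.6250 = 6.6250 + 3 × 2.5739 = 14.3467

14.35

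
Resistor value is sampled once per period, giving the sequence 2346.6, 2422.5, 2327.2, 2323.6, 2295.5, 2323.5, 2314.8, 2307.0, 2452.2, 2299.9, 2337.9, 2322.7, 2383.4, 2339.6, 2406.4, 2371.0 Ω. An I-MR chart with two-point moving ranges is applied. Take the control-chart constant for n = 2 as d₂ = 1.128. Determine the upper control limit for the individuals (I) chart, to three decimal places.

2491.058

X̄ = (2346.6 + 2422.5 + 2327.2 + 2323.6 + 2295.5 + 2323.5 + 2314.8 + 2307.0 + 2452.2 + 2299.9 + 2337.9 + 2322.7 + 2383.4 + 2339.6 + 2406.4 + 2371.0) / 16 = 2348.3625
Moving ranges: 75.9, 95.3, 3.6, 28.1, 28.0, 8.7, 7.8, 145.2, 152.3, 38.0, 15.2, 60.7, 43.8, 66.8, 35.4; M̄R̄ = 804.8000 / 15 = 53.6533
UCL = X̄ + 3·M̄R̄/d₂ = 2348.3625 + 3 × 53.6533 / 1.128 = 2491.0575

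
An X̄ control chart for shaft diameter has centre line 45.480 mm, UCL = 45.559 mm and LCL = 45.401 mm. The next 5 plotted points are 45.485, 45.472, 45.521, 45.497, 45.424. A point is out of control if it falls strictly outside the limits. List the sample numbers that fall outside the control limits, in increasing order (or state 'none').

All 5 points lie within [45.401, 45.559].

none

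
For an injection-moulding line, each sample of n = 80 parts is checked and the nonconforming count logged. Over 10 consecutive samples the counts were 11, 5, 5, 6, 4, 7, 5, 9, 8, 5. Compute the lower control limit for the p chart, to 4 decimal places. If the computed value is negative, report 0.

p̄ = Σdᵢ / (k·n) = 65 / (10 × 80) = 0.08125
LCL = p̄ − 3·√(p̄(1−p̄)/n) = 0.08125 − 3 × 0.03055 = -0.01039 → 0 (negative, so LCL = 0)

0.0000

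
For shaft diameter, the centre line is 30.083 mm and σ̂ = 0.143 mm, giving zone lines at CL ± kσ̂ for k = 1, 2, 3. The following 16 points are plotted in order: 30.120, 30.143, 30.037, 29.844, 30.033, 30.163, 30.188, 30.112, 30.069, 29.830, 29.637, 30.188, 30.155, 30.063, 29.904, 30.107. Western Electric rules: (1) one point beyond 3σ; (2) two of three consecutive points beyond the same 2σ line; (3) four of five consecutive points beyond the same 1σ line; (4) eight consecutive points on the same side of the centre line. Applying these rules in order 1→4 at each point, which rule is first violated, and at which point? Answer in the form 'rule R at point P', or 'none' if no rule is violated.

rule 1 at point 11

Zone of each point (C = within 1σ̂, B = 1σ̂–2σ̂, A = 2σ̂–3σ̂, * = beyond 3σ̂; sign = side of CL): 1:+C, 2:+C, 3:-C, 4:-B, 5:-C, 6:+C, 7:+C, 8:+C, 9:-C, 10:-B, 11:-*, 12:+C, 13:+C, 14:-C, 15:-B, 16:+C
Rule 1 (one point beyond the 3σ limits) is satisfied at point 11.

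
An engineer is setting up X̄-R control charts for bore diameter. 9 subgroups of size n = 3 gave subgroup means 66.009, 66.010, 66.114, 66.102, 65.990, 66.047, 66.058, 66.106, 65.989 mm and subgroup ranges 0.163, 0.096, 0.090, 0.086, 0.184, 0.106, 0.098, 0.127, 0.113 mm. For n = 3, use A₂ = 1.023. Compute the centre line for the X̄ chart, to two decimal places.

66.05

X̄̄ = (66.009 + 66.010 + 66.114 + 66.102 + 65.990 + 66.047 + 66.058 + 66.106 + 65.989) / 9 = 594.4250 / 9 = 66.0472
CL = X̄̄ = 66.0472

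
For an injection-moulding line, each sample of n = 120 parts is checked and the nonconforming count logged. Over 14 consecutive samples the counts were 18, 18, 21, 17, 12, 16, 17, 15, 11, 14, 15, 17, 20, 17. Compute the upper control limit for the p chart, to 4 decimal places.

p̄ = Σdᵢ / (k·n) = 228 / (14 × 120) = 0.13571
UCL = p̄ + 3·√(p̄(1−p̄)/n) = 0.13571 + 3 × √(0.13571×0.86429/120) = 0.13571 + 3 × 0.03126 = 0.22951

0.2295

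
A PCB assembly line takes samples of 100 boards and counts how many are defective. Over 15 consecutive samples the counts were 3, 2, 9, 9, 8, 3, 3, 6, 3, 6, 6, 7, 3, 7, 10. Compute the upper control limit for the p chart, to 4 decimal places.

p̄ = Σdᵢ / (k·n) = 85 / (15 × 100) = 0.05667
UCL = p̄ + 3·√(p̄(1−p̄)/n) = 0.05667 + 3 × √(0.05667×0.94333/100) = 0.05667 + 3 × 0.02312 = 0.12603

0.1260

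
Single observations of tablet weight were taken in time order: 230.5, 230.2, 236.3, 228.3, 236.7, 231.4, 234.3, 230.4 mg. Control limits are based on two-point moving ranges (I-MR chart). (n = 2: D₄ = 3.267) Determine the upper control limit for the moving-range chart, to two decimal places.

Moving ranges: 0.3, 6.1, 8.0, 8.4, 5.3, 2.9, 3.9; M̄R̄ = 34.9000 / 7 = 4.9857
UCL_MR = D₄·M̄R̄ = 3.267 × 4.9857 = 16.2883

16.29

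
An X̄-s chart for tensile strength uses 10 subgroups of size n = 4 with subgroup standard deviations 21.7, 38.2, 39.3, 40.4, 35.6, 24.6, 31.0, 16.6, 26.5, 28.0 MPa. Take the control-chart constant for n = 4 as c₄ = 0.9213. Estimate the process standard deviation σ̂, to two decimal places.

32.77

s̄ = (21.7 + 38.2 + 39.3 + 40.4 + 35.6 + 24.6 + 31.0 + 16.6 + 26.5 + 28.0) / 10 = 30.1900
σ̂ = s̄ / c₄ = 30.1900 / 0.9213 = 32.7689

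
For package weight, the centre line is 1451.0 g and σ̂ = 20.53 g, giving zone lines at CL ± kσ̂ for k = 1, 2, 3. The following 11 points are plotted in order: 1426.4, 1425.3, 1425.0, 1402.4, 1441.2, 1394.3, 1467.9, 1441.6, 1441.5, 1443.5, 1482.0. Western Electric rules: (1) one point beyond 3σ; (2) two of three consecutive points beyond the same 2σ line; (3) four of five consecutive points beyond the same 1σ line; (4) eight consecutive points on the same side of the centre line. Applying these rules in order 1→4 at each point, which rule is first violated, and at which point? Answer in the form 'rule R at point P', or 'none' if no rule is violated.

rule 3 at point 4

Zone of each point (C = within 1σ̂, B = 1σ̂–2σ̂, A = 2σ̂–3σ̂, * = beyond 3σ̂; sign = side of CL): 1:-B, 2:-B, 3:-B, 4:-A, 5:-C, 6:-A, 7:+C, 8:-C, 9:-C, 10:-C, 11:+B
Rule 3 (four of five consecutive points beyond the same 1σ limit) is satisfied at point 4.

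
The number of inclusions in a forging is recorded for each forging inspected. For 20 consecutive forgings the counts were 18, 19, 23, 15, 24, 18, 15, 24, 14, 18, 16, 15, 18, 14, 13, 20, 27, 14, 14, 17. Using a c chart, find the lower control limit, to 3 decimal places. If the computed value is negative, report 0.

c̄ = (18 + 19 + 23 + 15 + 24 + 18 + 15 + 24 + 14 + 18 + 16 + 15 + 18 + 14 + 13 + 20 + 27 + 14 + 14 + 17) / 20 = 356 / 20 = 17.8000
LCL = c̄ − 3√c̄ = 17.8000 − 3 × 4.2190 = 5.1430

5.143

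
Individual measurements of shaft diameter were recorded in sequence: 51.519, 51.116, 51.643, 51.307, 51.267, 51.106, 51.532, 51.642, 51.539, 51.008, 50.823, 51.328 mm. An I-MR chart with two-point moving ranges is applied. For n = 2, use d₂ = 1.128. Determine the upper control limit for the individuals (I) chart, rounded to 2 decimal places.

52.12

X̄ = (51.519 + 51.116 + 51.643 + 51.307 + 51.267 + 51.106 + 51.532 + 51.642 + 51.539 + 51.008 + 50.823 + 51.328) / 12 = 51.3192
Moving ranges: 0.403, 0.527, 0.336, 0.040, 0.161, 0.426, 0.110, 0.103, 0.531, 0.185, 0.505; M̄R̄ = 3.3270 / 11 = 0.3025
UCL = X̄ + 3·M̄R̄/d₂ = 51.3192 + 3 × 0.3025 / 1.128 = 52.1236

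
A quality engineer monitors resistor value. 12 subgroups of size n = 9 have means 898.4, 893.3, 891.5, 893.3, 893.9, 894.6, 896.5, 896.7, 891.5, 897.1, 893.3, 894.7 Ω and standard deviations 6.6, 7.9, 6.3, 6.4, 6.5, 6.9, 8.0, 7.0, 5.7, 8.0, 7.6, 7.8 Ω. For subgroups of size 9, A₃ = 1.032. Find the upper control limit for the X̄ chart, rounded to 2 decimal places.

X̄̄ = (898.4 + 893.3 + 891.5 + 893.3 + 893.9 + 894.6 + 896.5 + 896.7 + 891.5 + 897.1 + 893.3 + 894.7) / 12 = 894.5667
s̄ = (6.6 + 7.9 + 6.3 + 6.4 + 6.5 + 6.9 + 8.0 + 7.0 + 5.7 + 8.0 + 7.6 + 7.8) / 12 = 7.0583
UCL = X̄̄ + A₃·s̄ = 894.5667 + 1.032 × 7.0583 = 901.8509

901.85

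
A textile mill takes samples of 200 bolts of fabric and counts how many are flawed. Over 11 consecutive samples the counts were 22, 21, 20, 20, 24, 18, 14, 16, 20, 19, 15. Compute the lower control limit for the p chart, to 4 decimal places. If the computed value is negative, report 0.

0.0328

p̄ = Σdᵢ / (k·n) = 209 / (11 × 200) = 0.09500
LCL = p̄ − 3·√(p̄(1−p̄)/n) = 0.09500 − 3 × 0.02073 = 0.03280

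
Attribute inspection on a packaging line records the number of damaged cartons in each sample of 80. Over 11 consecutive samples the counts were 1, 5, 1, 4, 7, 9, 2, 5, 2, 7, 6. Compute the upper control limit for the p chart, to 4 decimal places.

p̄ = Σdᵢ / (k·n) = 49 / (11 × 80) = 0.05568
UCL = p̄ + 3·√(p̄(1−p̄)/n) = 0.05568 + 3 × √(0.05568×0.94432/80) = 0.05568 + 3 × 0.02564 = 0.13259

0.1326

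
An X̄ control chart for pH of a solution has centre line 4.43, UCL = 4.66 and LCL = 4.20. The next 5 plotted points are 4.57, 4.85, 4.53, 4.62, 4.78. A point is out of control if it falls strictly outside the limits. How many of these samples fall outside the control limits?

Compare each point to [4.20, 4.66]: sample 2 = 4.85 > UCL; sample 5 = 4.78 > UCL.

2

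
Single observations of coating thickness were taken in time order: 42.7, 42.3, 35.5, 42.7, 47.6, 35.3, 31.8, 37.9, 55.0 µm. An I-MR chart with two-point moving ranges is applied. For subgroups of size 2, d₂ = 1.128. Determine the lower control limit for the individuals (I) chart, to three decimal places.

21.818

X̄ = (42.7 + 42.3 + 35.5 + 42.7 + 47.6 + 35.3 + 31.8 + 37.9 + 55.0) / 9 = 41.2000
Moving ranges: 0.4, 6.8, 7.2, 4.9, 12.3, 3.5, 6.1, 17.1; M̄R̄ = 58.3000 / 8 = 7.2875
LCL = X̄ − 3·M̄R̄/d₂ = 41.2000 − 3 × 7.2875 / 1.128 = 21.8184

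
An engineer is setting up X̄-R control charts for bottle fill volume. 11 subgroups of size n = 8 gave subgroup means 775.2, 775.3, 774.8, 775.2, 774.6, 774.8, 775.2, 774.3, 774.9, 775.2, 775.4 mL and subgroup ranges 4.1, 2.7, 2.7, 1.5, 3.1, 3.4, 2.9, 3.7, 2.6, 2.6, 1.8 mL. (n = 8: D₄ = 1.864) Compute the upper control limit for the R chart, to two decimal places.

R̄ = (4.1 + 2.7 + 2.7 + 1.5 + 3.1 + 3.4 + 2.9 + 3.7 + 2.6 + 2.6 + 1.8) / 11 = 31.1000 / 11 = 2.8273
UCL_R = D₄·R̄ = 1.864 × 2.8273 = 5.2700

5.27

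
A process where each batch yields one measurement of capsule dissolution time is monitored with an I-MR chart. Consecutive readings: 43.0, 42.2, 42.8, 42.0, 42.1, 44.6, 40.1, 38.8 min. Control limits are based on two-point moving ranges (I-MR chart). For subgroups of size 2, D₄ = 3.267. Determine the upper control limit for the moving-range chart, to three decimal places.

Moving ranges: 0.8, 0.6, 0.8, 0.1, 2.5, 4.5, 1.3; M̄R̄ = 10.6000 / 7 = 1.5143
UCL_MR = D₄·M̄R̄ = 3.267 × 1.5143 = 4.9472

4.947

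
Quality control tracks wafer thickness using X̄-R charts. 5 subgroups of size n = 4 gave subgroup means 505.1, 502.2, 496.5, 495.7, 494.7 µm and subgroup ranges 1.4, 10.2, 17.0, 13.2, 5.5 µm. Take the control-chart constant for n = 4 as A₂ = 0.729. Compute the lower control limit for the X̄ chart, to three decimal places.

491.944

X̄̄ = (505.1 + 502.2 + 496.5 + 495.7 + 494.7) / 5 = 2494.2000 / 5 = 498.8400
R̄ = (1.4 + 10.2 + 17.0 + 13.2 + 5.5) / 5 = 47.3000 / 5 = 9.4600
LCL = X̄̄ − A₂·R̄ = 498.8400 − 0.729 × 9.4600 = 491.9437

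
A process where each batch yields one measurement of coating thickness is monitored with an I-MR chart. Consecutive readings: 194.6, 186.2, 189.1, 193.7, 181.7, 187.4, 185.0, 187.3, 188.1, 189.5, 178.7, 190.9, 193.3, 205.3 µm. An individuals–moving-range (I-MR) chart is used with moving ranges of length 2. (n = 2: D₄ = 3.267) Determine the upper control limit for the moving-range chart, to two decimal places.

19.58

Moving ranges: 8.4, 2.9, 4.6, 12.0, 5.7, 2.4, 2.3, 0.8, 1.4, 10.8, 12.2, 2.4, 12.0; M̄R̄ = 77.9000 / 13 = 5.9923
UCL_MR = D₄·M̄R̄ = 3.267 × 5.9923 = 19.5769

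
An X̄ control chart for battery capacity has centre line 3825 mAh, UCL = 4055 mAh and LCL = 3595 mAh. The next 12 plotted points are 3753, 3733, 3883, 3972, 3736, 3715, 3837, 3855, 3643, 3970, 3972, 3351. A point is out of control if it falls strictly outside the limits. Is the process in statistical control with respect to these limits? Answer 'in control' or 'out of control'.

Compare each point to [3595, 4055]: sample 12 = 3351 < LCL.

out of control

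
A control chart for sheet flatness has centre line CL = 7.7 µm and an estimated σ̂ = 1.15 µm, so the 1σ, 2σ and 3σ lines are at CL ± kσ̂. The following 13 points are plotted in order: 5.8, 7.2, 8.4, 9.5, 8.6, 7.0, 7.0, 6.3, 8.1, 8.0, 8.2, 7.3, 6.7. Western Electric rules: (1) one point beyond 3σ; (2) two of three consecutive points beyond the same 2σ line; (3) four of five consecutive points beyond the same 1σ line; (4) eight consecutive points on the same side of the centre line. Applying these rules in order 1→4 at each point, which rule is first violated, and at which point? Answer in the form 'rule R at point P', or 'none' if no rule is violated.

Zone of each point (C = within 1σ̂, B = 1σ̂–2σ̂, A = 2σ̂–3σ̂, * = beyond 3σ̂; sign = side of CL): 1:-B, 2:-C, 3:+C, 4:+B, 5:+C, 6:-C, 7:-C, 8:-B, 9:+C, 10:+C, 11:+C, 12:-C, 13:-C
No rule fires across all 13 points.

none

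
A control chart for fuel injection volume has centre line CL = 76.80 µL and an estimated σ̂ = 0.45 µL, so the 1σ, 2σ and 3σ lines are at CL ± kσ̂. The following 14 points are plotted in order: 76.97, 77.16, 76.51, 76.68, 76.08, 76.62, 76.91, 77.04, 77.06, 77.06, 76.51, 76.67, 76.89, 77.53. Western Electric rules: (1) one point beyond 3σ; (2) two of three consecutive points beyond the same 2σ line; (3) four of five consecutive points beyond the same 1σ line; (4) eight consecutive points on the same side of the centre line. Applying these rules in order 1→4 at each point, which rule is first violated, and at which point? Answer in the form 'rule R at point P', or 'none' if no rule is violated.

Zone of each point (C = within 1σ̂, B = 1σ̂–2σ̂, A = 2σ̂–3σ̂, * = beyond 3σ̂; sign = side of CL): 1:+C, 2:+C, 3:-C, 4:-C, 5:-B, 6:-C, 7:+C, 8:+C, 9:+C, 10:+C, 11:-C, 12:-C, 13:+C, 14:+B
No rule fires across all 14 points.

none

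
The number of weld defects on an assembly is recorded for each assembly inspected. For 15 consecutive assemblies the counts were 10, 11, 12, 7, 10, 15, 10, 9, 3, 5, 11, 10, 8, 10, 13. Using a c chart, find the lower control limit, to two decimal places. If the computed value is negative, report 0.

0.30

c̄ = (10 + 11 + 12 + 7 + 10 + 15 + 10 + 9 + 3 + 5 + 11 + 10 + 8 + 10 + 13) / 15 = 144 / 15 = 9.6000
LCL = c̄ − 3√c̄ = 9.6000 − 3 × 3.0984 = 0.3048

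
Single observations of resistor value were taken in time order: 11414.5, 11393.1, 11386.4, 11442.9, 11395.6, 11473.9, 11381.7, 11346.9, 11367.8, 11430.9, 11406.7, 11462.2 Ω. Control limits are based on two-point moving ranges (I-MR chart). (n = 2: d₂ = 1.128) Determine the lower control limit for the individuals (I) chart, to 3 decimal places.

X̄ = (11414.5 + 11393.1 + 11386.4 + 11442.9 + 11395.6 + 11473.9 + 11381.7 + 11346.9 + 11367.8 + 11430.9 + 11406.7 + 11462.2) / 12 = 11408.5500
Moving ranges: 21.4, 6.7, 56.5, 47.3, 78.3, 92.2, 34.8, 20.9, 63.1, 24.2, 55.5; M̄R̄ = 500.9000 / 11 = 45.5364
LCL = X̄ − 3·M̄R̄/d₂ = 11408.5500 − 3 × 45.5364 / 1.128 = 11287.4426

11287.443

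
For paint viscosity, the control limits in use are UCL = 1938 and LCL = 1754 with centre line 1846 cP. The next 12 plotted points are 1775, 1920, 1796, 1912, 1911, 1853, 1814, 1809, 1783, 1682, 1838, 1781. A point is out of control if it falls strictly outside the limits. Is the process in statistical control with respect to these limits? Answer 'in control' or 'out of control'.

out of control

Compare each point to [1754, 1938]: sample 10 = 1682 < LCL.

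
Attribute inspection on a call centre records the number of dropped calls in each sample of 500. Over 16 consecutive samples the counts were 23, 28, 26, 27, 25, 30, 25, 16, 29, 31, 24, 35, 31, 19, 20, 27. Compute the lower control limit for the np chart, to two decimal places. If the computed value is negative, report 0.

p̄ = Σdᵢ / (k·n) = 416 / (16 × 500) = 0.05200
LCL = np̄ − 3·√(np̄(1−p̄)) = 26.0000 − 3 × 4.9647 = 11.1060

11.11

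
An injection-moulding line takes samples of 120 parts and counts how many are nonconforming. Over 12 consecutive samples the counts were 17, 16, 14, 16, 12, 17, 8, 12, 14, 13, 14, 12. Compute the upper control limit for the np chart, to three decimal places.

p̄ = Σdᵢ / (k·n) = 165 / (12 × 120) = 0.11458
UCL = np̄ + 3·√(np̄(1−p̄)) = 13.7500 + 3 × √(13.7500×0.88542) = 13.7500 + 3 × 3.4892 = 24.2176

24.218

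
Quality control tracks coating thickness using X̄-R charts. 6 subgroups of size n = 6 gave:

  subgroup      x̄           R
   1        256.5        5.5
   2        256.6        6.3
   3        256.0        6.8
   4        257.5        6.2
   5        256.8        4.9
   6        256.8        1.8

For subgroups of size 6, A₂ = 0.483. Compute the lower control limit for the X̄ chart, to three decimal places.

254.164

X̄̄ = (256.5 + 256.6 + 256.0 + 257.5 + 256.8 + 256.8) / 6 = 1540.2000 / 6 = 256.7000
R̄ = (5.5 + 6.3 + 6.8 + 6.2 + 4.9 + 1.8) / 6 = 31.5000 / 6 = 5.2500
LCL = X̄̄ − A₂·R̄ = 256.7000 − 0.483 × 5.2500 = 254.1642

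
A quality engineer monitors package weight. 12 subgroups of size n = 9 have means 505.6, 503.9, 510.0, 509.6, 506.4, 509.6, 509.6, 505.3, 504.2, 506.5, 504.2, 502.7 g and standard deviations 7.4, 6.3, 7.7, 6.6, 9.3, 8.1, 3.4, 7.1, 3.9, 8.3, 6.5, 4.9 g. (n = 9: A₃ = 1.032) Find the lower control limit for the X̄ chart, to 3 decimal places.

499.630

X̄̄ = (505.6 + 503.9 + 510.0 + 509.6 + 506.4 + 509.6 + 509.6 + 505.3 + 504.2 + 506.5 + 504.2 + 502.7) / 12 = 506.4667
s̄ = (7.4 + 6.3 + 7.7 + 6.6 + 9.3 + 8.1 + 3.4 + 7.1 + 3.9 + 8.3 + 6.5 + 4.9) / 12 = 6.6250
LCL = X̄̄ − A₃·s̄ = 506.4667 − 1.032 × 6.6250 = 499.6297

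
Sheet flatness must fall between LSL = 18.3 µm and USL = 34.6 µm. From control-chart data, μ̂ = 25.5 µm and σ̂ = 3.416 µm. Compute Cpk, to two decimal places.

Cpu = (USL − μ̂) / (3σ̂) = (34.6 − 25.5) / (3 × 3.416) = 0.8880; Cpl = (μ̂ − LSL) / (3σ̂) = (25.5 − 18.3) / (3 × 3.416) = 0.7026; Cpk = min(Cpu, Cpl) = 0.7026

0.70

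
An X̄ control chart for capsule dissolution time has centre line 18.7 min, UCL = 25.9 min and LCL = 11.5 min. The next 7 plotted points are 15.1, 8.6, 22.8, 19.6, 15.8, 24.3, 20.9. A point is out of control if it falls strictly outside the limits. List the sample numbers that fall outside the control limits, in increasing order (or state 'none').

Compare each point to [11.5, 25.9]: sample 2 = 8.6 < LCL.

2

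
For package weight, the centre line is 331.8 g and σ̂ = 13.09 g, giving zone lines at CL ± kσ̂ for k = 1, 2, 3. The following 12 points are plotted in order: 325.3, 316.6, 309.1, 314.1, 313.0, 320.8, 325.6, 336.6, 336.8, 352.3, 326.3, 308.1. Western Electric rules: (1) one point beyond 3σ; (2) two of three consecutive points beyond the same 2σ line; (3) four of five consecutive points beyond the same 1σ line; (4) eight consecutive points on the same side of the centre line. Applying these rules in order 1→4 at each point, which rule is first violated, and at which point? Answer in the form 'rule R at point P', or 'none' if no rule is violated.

rule 3 at point 5

Zone of each point (C = within 1σ̂, B = 1σ̂–2σ̂, A = 2σ̂–3σ̂, * = beyond 3σ̂; sign = side of CL): 1:-C, 2:-B, 3:-B, 4:-B, 5:-B, 6:-C, 7:-C, 8:+C, 9:+C, 10:+B, 11:-C, 12:-B
Rule 3 (four of five consecutive points beyond the same 1σ limit) is satisfied at point 5.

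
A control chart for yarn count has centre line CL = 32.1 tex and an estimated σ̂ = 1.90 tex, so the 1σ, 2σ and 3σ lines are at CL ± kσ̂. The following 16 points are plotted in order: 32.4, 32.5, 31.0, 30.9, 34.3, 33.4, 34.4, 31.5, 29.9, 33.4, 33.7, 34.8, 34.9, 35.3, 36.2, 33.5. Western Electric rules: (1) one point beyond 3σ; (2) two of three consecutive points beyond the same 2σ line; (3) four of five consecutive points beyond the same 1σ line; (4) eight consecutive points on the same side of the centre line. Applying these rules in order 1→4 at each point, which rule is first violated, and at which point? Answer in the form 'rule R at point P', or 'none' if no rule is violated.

Zone of each point (C = within 1σ̂, B = 1σ̂–2σ̂, A = 2σ̂–3σ̂, * = beyond 3σ̂; sign = side of CL): 1:+C, 2:+C, 3:-C, 4:-C, 5:+B, 6:+C, 7:+B, 8:-C, 9:-B, 10:+C, 11:+C, 12:+B, 13:+B, 14:+B, 15:+A, 16:+C
Rule 3 (four of five consecutive points beyond the same 1σ limit) is satisfied at point 15.

rule 3 at point 15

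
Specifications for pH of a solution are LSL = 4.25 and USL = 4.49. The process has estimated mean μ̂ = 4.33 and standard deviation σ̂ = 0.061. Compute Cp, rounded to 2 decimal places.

Cp = (USL − LSL) / (6σ̂) = (4.49 − 4.25) / (6 × 0.061) = 0.2400 / 0.3660 = 0.6557

0.66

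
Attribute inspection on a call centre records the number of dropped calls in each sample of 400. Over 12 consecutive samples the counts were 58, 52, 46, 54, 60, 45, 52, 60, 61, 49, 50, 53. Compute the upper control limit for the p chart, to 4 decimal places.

0.1843

p̄ = Σdᵢ / (k·n) = 640 / (12 × 400) = 0.13333
UCL = p̄ + 3·√(p̄(1−p̄)/n) = 0.13333 + 3 × √(0.13333×0.86667/400) = 0.13333 + 3 × 0.01700 = 0.18432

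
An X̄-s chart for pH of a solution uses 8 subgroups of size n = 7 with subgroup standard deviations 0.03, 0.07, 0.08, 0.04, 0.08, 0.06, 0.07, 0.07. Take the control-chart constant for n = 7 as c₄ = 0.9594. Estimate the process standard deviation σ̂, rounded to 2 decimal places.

0.07

s̄ = (0.03 + 0.07 + 0.08 + 0.04 + 0.08 + 0.06 + 0.07 + 0.07) / 8 = 0.0625
σ̂ = s̄ / c₄ = 0.0625 / 0.9594 = 0.0651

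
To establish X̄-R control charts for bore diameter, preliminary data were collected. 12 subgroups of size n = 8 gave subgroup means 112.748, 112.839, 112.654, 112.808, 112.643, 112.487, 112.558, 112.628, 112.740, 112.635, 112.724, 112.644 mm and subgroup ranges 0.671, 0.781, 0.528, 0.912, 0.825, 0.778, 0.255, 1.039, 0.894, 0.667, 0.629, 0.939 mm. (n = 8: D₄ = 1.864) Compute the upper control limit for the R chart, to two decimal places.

R̄ = (0.671 + 0.781 + 0.528 + 0.912 + 0.825 + 0.778 + 0.255 + 1.039 + 0.894 + 0.667 + 0.629 + 0.939) / 12 = 8.9180 / 12 = 0.7432
UCL_R = D₄·R̄ = 1.864 × 0.7432 = 1.3853

1.39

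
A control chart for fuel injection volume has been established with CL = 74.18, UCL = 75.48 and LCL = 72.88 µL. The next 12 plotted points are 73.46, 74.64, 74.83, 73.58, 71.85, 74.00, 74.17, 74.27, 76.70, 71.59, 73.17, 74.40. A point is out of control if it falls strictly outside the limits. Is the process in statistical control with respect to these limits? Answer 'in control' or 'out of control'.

Compare each point to [72.88, 75.48]: sample 5 = 71.85 < LCL; sample 9 = 76.70 > UCL; sample 10 = 71.59 < LCL.

out of control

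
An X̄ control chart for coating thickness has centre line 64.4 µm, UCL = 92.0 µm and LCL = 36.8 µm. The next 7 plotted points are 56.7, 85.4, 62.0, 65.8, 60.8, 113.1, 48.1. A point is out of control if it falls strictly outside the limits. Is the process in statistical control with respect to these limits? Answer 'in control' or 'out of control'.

Compare each point to [36.8, 92.0]: sample 6 = 113.1 > UCL.

out of control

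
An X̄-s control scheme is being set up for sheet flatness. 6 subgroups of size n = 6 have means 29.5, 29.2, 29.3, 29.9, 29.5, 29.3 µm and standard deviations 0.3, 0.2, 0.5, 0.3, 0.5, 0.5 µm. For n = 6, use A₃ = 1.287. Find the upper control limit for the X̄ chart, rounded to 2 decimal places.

X̄̄ = (29.5 + 29.2 + 29.3 + 29.9 + 29.5 + 29.3) / 6 = 29.4500
s̄ = (0.3 + 0.2 + 0.5 + 0.3 + 0.5 + 0.5) / 6 = 0.3833
UCL = X̄̄ + A₃·s̄ = 29.4500 + 1.287 × 0.3833 = 29.9433

29.94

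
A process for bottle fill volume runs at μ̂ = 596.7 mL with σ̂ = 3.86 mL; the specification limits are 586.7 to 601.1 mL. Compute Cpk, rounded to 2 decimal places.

0.38

Cpu = (USL − μ̂) / (3σ̂) = (601.1 − 596.7) / (3 × 3.86) = 0.3800; Cpl = (μ̂ − LSL) / (3σ̂) = (596.7 − 586.7) / (3 × 3.86) = 0.8636; Cpk = min(Cpu, Cpl) = 0.3800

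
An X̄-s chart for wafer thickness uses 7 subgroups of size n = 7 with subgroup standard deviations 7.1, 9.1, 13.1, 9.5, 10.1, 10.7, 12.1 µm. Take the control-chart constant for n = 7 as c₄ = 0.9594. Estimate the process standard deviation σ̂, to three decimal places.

s̄ = (7.1 + 9.1 + 13.1 + 9.5 + 10.1 + 10.7 + 12.1) / 7 = 10.2429
σ̂ = s̄ / c₄ = 10.2429 / 0.9594 = 10.6763

10.676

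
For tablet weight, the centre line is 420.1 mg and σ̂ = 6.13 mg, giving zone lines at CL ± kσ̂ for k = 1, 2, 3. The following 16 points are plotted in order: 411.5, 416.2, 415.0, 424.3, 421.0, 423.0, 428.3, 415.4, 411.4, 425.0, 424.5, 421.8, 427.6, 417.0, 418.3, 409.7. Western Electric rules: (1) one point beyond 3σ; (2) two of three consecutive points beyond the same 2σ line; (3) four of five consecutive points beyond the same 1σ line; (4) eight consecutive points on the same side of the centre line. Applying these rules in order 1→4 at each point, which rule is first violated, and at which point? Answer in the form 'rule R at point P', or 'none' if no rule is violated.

Zone of each point (C = within 1σ̂, B = 1σ̂–2σ̂, A = 2σ̂–3σ̂, * = beyond 3σ̂; sign = side of CL): 1:-B, 2:-C, 3:-C, 4:+C, 5:+C, 6:+C, 7:+B, 8:-C, 9:-B, 10:+C, 11:+C, 12:+C, 13:+B, 14:-C, 15:-C, 16:-B
No rule fires across all 16 points.

none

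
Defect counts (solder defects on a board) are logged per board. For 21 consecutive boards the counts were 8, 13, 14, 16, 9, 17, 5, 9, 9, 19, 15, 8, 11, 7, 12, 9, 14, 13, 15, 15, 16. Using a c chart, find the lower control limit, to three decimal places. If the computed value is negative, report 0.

1.662

c̄ = (8 + 13 + 14 + 16 + 9 + 17 + 5 + 9 + 9 + 19 + 15 + 8 + 11 + 7 + 12 + 9 + 14 + 13 + 15 + 15 + 16) / 21 = 254 / 21 = 12.0952
LCL = c̄ − 3√c̄ = 12.0952 − 3 × 3.4778 = 1.6618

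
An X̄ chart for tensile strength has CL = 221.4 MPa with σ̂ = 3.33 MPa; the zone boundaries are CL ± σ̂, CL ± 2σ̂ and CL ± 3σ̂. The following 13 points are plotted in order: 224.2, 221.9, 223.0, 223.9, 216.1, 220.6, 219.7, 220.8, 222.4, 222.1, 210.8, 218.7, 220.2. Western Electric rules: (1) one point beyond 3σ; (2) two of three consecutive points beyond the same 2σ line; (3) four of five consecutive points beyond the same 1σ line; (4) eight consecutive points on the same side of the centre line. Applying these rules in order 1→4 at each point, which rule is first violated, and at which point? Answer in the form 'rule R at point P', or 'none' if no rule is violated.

Zone of each point (C = within 1σ̂, B = 1σ̂–2σ̂, A = 2σ̂–3σ̂, * = beyond 3σ̂; sign = side of CL): 1:+C, 2:+C, 3:+C, 4:+C, 5:-B, 6:-C, 7:-C, 8:-C, 9:+C, 10:+C, 11:-*, 12:-C, 13:-C
Rule 1 (one point beyond the 3σ limits) is satisfied at point 11.

rule 1 at point 11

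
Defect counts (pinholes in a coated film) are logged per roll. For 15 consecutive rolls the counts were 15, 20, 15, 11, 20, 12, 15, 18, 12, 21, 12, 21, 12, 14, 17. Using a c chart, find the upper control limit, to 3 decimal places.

27.541

c̄ = (15 + 20 + 15 + 11 + 20 + 12 + 15 + 18 + 12 + 21 + 12 + 21 + 12 + 14 + 17) / 15 = 235 / 15 = 15.6667
UCL = c̄ + 3√c̄ = 15.6667 + 3 × √15.6667 = 15.6667 + 3 × 3.9581 = 27.5410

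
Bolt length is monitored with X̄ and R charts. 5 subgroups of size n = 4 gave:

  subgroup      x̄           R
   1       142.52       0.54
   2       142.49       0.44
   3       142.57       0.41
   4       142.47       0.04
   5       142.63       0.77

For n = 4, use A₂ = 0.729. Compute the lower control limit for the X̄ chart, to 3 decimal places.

X̄̄ = (142.52 + 142.49 + 142.57 + 142.47 + 142.63) / 5 = 712.6800 / 5 = 142.5360
R̄ = (0.54 + 0.44 + 0.41 + 0.04 + 0.77) / 5 = 2.2000 / 5 = 0.4400
LCL = X̄̄ − A₂·R̄ = 142.5360 − 0.729 × 0.4400 = 142.2152

142.215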